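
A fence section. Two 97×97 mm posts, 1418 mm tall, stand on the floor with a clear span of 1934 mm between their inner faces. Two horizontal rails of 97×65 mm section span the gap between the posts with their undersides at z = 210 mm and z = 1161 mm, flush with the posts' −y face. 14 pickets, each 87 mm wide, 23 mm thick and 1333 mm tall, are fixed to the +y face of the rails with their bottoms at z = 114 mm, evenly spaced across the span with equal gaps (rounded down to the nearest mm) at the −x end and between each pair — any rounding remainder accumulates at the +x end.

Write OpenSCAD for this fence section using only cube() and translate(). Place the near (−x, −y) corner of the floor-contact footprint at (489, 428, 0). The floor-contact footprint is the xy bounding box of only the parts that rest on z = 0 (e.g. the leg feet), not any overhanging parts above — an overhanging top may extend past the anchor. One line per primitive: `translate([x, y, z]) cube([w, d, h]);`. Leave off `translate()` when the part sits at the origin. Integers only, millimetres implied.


translate([489, 428, 0]) cube([97, 97, 1418]);
translate([2520, 428, 0]) cube([97, 97, 1418]);
translate([586, 428, 210]) cube([1934, 97, 65]);
translate([586, 428, 1161]) cube([1934, 97, 65]);
translate([633, 525, 114]) cube([87, 23, 1333]);
translate([767, 525, 114]) cube([87, 23, 1333]);
translate([901, 525, 114]) cube([87, 23, 1333]);
translate([1035, 525, 114]) cube([87, 23, 1333]);
translate([1169, 525, 114]) cube([87, 23, 1333]);
translate([1303, 525, 114]) cube([87, 23, 1333]);
translate([1437, 525, 114]) cube([87, 23, 1333]);
translate([1571, 525, 114]) cube([87, 23, 1333]);
translate([1705, 525, 114]) cube([87, 23, 1333]);
translate([1839, 525, 114]) cube([87, 23, 1333]);
translate([1973, 525, 114]) cube([87, 23, 1333]);
translate([2107, 525, 114]) cube([87, 23, 1333]);
translate([2241, 525, 114]) cube([87, 23, 1333]);
translate([2375, 525, 114]) cube([87, 23, 1333]);


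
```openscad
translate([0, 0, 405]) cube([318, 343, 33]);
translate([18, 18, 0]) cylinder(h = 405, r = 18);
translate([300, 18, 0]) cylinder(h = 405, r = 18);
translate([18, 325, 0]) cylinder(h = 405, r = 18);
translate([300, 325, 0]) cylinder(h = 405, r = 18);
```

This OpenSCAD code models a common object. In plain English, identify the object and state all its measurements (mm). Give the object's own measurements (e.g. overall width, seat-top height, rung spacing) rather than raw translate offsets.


A four-legged stool. The seat is a 318×343×33 mm slab whose top surface is at z = 438 mm; four round legs, each 36 mm in diameter, run from the floor (z = 0) to the underside of the seat, each leg's axis is inset half a diameter from the nearest pair of seat edges (so the leg's bounding box is flush with the corner).


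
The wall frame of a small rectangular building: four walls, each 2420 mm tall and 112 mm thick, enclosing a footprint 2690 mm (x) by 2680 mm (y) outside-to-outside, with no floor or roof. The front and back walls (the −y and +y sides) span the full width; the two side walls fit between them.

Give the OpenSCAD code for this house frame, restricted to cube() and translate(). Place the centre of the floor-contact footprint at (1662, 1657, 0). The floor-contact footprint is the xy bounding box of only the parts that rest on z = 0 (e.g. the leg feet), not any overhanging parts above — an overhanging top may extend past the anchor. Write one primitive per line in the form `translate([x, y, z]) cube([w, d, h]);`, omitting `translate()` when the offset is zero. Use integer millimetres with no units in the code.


translate([317, 317, 0]) cube([2690, 112, 2420]);
translate([317, 2885, 0]) cube([2690, 112, 2420]);
translate([317, 429, 0]) cube([112, 2456, 2420]);
translate([2895, 429, 0]) cube([112, 2456, 2420]);


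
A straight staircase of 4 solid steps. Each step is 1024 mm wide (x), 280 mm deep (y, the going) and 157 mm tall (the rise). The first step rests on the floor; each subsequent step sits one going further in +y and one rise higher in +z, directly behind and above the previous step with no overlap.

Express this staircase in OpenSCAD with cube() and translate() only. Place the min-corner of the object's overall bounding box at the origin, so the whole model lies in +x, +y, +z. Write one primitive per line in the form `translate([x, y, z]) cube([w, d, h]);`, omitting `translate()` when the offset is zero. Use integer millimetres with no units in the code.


cube([1024, 280, 157]);
translate([0, 280, 157]) cube([1024, 280, 157]);
translate([0, 560, 314]) cube([1024, 280, 157]);
translate([0, 840, 471]) cube([1024, 280, 157]);


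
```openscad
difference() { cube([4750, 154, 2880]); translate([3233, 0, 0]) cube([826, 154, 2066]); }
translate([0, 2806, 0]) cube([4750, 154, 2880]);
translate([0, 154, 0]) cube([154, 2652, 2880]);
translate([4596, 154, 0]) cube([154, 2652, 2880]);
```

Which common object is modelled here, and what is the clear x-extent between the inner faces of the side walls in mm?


A single room. The interior width is 4442 mm.

Four walls enclosing a rectangle with a door in the front wall — a room. Outside width 4750 minus two 154 mm walls gives 4442 mm.


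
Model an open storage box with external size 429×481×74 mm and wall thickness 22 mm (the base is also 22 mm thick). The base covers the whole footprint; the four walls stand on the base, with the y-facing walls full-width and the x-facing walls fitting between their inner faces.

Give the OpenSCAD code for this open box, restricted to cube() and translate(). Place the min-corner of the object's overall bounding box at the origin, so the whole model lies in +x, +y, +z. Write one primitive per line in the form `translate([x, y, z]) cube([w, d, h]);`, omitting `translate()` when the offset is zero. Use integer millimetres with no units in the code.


cube([429, 481, 22]);
translate([0, 0, 22]) cube([429, 22, 52]);
translate([0, 459, 22]) cube([429, 22, 52]);
translate([0, 22, 22]) cube([22, 437, 52]);
translate([407, 22, 22]) cube([22, 437, 52]);


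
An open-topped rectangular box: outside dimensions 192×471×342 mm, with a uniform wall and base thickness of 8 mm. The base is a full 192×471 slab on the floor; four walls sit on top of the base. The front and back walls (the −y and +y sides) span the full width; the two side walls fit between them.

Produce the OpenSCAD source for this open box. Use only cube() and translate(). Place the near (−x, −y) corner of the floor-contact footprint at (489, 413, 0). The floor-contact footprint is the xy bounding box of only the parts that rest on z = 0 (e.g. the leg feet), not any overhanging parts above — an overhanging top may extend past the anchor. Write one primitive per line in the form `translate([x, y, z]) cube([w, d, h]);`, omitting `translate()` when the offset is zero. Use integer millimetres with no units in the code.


translate([489, 413, 0]) cube([192, 471, 8]);
translate([489, 413, 8]) cube([192, 8, 334]);
translate([489, 876, 8]) cube([192, 8, 334]);
translate([489, 421, 8]) cube([8, 455, 334]);
translate([673, 421, 8]) cube([8, 455, 334]);


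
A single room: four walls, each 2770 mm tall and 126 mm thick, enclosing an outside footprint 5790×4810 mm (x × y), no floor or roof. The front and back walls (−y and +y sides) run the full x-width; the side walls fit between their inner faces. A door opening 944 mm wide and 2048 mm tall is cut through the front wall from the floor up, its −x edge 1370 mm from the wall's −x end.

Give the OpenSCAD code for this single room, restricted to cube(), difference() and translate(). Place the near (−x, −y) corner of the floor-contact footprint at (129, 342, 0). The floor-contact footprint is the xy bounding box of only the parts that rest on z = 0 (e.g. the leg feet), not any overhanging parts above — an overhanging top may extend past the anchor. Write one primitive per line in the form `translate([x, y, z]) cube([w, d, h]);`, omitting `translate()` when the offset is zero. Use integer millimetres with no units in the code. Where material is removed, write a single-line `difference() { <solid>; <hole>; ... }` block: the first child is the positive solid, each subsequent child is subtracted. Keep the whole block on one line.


difference() { translate([129, 342, 0]) cube([5790, 126, 2770]); translate([1499, 342, 0]) cube([944, 126, 2048]); }
translate([129, 5026, 0]) cube([5790, 126, 2770]);
translate([129, 468, 0]) cube([126, 4558, 2770]);
translate([5793, 468, 0]) cube([126, 4558, 2770]);


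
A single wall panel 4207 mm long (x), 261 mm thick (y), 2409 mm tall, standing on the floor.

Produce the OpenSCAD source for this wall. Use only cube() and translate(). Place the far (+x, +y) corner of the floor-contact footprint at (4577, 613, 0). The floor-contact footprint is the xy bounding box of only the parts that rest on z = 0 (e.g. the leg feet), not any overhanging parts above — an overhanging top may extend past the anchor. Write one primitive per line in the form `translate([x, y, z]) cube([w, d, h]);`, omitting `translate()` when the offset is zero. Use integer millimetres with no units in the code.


translate([370, 352, 0]) cube([4207, 261, 2409]);


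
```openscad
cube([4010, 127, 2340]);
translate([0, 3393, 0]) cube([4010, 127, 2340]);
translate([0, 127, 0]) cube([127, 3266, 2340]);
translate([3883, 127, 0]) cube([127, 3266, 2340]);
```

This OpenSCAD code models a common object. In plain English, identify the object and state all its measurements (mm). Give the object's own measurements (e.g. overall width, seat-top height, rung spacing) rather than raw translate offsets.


The wall frame of a small rectangular building: four walls, each 2340 mm tall and 127 mm thick, enclosing a footprint 4010 mm (x) by 3520 mm (y) outside-to-outside, with no floor or roof. The front and back walls (the −y and +y sides) span the full width; the two side walls fit between them.


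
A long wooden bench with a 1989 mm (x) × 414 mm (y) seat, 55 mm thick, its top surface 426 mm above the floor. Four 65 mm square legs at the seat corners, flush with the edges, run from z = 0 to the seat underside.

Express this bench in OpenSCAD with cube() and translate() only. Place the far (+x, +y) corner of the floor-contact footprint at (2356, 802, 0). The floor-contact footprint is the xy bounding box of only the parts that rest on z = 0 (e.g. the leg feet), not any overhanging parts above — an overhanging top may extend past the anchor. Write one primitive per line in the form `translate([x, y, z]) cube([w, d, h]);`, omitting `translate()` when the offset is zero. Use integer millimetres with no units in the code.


// leg_h = 426 − 55 = 371
translate([367, 388, 371]) cube([1989, 414, 55]);
translate([367, 388, 0]) cube([65, 65, 371]);
translate([367, 737, 0]) cube([65, 65, 371]);
translate([2291, 388, 0]) cube([65, 65, 371]);
translate([2291, 737, 0]) cube([65, 65, 371]);


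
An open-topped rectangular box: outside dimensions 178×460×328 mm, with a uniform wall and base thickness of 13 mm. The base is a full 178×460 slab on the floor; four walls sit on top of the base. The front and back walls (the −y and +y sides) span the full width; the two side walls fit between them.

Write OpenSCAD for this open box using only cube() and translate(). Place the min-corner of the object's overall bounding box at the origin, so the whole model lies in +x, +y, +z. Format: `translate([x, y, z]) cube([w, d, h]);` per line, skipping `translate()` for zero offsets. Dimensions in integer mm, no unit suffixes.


cube([178, 460, 13]);
translate([0, 0, 13]) cube([178, 13, 315]);
translate([0, 447, 13]) cube([178, 13, 315]);
translate([0, 13, 13]) cube([13, 434, 315]);
translate([165, 13, 13]) cube([13, 434, 315]);


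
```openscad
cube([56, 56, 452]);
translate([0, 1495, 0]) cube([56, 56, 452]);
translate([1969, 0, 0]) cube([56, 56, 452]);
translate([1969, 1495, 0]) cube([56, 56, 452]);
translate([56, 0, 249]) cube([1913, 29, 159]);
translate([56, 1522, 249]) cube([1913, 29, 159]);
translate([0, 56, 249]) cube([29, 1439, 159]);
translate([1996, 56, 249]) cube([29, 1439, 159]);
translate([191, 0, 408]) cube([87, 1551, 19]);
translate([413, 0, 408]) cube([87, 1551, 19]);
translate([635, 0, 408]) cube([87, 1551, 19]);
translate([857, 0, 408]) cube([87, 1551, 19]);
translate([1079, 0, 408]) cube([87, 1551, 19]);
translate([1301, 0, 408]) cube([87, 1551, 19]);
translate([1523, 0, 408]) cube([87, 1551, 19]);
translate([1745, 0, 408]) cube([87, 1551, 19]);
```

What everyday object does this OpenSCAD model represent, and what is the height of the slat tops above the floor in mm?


A bed frame. The slat-top height is 427 mm.

Four posts, four rails, and a row of slats — a bed frame. Slats sit on the rails at z = 249 + 159 = 408; with slat thickness 19, the top is 427 mm.


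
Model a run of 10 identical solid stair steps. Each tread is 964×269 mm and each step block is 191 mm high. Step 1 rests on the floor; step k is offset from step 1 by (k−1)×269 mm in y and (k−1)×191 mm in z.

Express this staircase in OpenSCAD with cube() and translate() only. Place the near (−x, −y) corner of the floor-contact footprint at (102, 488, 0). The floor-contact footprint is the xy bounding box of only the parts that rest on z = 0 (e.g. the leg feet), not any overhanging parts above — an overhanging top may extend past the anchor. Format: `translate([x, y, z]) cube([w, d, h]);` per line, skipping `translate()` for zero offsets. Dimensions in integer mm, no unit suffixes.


translate([102, 488, 0]) cube([964, 269, 191]);
translate([102, 757, 191]) cube([964, 269, 191]);
translate([102, 1026, 382]) cube([964, 269, 191]);
translate([102, 1295, 573]) cube([964, 269, 191]);
translate([102, 1564, 764]) cube([964, 269, 191]);
translate([102, 1833, 955]) cube([964, 269, 191]);
translate([102, 2102, 1146]) cube([964, 269, 191]);
translate([102, 2371, 1337]) cube([964, 269, 191]);
translate([102, 2640, 1528]) cube([964, 269, 191]);
translate([102, 2909, 1719]) cube([964, 269, 191]);


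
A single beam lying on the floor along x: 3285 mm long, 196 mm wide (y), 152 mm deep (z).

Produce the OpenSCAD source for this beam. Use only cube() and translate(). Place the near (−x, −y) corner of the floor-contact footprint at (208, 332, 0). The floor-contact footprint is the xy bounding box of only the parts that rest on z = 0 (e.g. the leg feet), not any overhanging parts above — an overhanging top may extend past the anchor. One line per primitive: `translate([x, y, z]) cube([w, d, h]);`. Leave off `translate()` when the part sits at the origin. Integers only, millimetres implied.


translate([208, 332, 0]) cube([3285, 196, 152]);


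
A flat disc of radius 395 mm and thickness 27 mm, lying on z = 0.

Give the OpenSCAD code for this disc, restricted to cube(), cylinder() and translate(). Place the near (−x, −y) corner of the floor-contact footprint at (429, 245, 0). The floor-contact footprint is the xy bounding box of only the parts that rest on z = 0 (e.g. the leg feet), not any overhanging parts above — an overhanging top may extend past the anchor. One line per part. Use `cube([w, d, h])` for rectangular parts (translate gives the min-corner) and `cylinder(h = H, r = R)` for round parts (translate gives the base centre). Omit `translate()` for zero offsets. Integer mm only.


translate([824, 640, 0]) cylinder(h = 27, r = 395);


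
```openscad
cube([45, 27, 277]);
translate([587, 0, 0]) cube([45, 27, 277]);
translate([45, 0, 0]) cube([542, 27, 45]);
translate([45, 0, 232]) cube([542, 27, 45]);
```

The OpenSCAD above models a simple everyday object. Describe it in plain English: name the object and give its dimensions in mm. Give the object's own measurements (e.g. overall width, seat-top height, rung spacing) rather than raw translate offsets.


A rectangular picture frame lying in the x–z plane (depth along y). The opening is 542 mm wide (x) by 187 mm tall (z), surrounded by a border 45 mm wide on all four sides. The frame is 27 mm deep and is made of two full-height vertical stiles with two horizontal rails fitted between them.


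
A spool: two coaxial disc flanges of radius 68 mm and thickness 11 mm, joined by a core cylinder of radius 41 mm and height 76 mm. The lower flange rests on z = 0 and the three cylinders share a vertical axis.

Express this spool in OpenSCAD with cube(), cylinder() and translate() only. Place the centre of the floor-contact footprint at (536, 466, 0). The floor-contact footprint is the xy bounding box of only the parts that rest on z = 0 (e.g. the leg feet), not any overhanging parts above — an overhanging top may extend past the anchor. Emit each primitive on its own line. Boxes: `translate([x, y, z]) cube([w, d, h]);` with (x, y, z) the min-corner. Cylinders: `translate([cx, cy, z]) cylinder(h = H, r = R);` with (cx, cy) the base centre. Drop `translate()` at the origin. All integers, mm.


translate([536, 466, 0]) cylinder(h = 11, r = 68);
translate([536, 466, 11]) cylinder(h = 76, r = 41);
translate([536, 466, 87]) cylinder(h = 11, r = 68);


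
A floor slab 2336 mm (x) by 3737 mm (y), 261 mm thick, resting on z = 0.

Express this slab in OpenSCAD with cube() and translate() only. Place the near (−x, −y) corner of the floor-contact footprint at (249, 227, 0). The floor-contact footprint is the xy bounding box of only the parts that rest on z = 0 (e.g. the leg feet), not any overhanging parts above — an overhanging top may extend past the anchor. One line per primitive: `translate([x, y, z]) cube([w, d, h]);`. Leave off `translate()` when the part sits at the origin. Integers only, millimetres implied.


translate([249, 227, 0]) cube([2336, 3737, 261]);


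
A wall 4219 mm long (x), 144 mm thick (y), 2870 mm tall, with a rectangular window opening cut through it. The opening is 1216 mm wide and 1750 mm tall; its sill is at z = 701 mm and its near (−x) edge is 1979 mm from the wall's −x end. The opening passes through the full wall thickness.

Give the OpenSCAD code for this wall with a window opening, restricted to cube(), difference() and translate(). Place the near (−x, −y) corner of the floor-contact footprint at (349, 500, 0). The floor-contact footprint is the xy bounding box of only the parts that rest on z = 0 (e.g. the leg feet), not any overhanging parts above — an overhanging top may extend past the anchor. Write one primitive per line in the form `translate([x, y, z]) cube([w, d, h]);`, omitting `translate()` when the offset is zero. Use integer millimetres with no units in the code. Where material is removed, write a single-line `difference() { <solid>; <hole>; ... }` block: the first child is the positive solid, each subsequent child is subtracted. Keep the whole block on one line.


difference() { translate([349, 500, 0]) cube([4219, 144, 2870]); translate([2328, 500, 701]) cube([1216, 144, 1750]); }


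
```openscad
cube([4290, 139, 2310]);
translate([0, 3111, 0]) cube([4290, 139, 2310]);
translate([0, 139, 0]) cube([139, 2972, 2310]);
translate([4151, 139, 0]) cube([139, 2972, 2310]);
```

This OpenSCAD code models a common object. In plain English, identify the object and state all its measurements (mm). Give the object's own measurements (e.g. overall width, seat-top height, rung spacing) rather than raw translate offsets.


The wall frame of a small rectangular building: four walls, each 2310 mm tall and 139 mm thick, enclosing a footprint 4290 mm (x) by 3250 mm (y) outside-to-outside, with no floor or roof. The front and back walls (the −y and +y sides) span the full width; the two side walls fit between them.


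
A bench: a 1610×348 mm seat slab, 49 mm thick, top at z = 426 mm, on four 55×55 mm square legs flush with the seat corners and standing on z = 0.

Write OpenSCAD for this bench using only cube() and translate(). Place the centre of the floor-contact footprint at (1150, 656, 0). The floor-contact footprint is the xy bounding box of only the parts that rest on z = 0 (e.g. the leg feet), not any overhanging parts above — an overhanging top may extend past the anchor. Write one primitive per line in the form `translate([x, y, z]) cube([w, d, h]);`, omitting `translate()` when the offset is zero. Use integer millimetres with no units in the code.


// leg_h = 426 − 49 = 377
translate([345, 482, 377]) cube([1610, 348, 49]);
translate([345, 482, 0]) cube([55, 55, 377]);
translate([345, 775, 0]) cube([55, 55, 377]);
translate([1900, 482, 0]) cube([55, 55, 377]);
translate([1900, 775, 0]) cube([55, 55, 377]);


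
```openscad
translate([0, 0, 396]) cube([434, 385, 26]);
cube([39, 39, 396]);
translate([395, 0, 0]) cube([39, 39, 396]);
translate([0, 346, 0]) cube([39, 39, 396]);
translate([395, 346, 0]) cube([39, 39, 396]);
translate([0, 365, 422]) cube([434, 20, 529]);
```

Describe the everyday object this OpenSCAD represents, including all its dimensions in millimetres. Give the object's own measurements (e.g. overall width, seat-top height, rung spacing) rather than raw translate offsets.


A chair. The seat is a 434×385×26 mm slab with its top at z = 422 mm, on four 39×39 mm corner legs (flush with the seat edges, standing on z = 0). A flat backrest 20 mm thick, 529 mm tall, spans the full seat width and rises from the seat top along its +y edge, rear face flush with the rear of the seat.


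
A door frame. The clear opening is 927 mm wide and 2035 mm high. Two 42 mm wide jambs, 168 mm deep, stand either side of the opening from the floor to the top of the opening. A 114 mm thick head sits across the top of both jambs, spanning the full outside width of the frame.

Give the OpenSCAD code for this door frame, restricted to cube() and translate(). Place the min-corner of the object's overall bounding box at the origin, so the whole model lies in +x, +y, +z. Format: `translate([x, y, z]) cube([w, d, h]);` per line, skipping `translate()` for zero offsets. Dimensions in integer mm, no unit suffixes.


cube([42, 168, 2035]);
translate([969, 0, 0]) cube([42, 168, 2035]);
translate([0, 0, 2035]) cube([1011, 168, 114]);


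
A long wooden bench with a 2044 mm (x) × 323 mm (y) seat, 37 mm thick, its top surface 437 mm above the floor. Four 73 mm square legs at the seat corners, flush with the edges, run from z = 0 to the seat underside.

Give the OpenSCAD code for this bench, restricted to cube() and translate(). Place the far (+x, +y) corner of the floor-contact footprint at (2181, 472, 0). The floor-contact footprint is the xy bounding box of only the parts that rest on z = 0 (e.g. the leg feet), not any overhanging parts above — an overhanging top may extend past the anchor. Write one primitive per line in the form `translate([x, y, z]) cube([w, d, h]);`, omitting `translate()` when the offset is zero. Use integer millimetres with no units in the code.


translate([137, 149, 400]) cube([2044, 323, 37]);
translate([137, 149, 0]) cube([73, 73, 400]);
translate([137, 399, 0]) cube([73, 73, 400]);
translate([2108, 149, 0]) cube([73, 73, 400]);
translate([2108, 399, 0]) cube([73, 73, 400]);


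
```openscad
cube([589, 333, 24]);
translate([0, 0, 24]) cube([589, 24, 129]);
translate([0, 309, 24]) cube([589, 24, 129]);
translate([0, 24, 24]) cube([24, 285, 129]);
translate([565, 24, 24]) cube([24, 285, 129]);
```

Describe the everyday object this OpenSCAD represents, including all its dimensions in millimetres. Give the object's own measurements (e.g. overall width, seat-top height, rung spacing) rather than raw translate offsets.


An open-topped rectangular box: outside dimensions 589×333×153 mm, with a uniform wall and base thickness of 24 mm. The base is a full 589×333 slab on the floor; four walls sit on top of the base. The front and back walls (the −y and +y sides) span the full width; the two side walls fit between them.


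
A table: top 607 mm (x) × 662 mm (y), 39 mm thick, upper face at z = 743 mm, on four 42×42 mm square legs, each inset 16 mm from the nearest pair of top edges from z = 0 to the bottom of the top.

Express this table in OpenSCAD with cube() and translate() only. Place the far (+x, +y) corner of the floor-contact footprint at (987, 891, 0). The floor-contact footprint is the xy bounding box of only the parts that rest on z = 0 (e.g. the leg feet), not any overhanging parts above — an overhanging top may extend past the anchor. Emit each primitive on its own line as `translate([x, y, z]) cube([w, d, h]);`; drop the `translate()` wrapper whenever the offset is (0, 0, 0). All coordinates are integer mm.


// leg_h = 743 - 39 = 704
translate([396, 245, 704]) cube([607, 662, 39]);
translate([412, 261, 0]) cube([42, 42, 704]);
translate([945, 261, 0]) cube([42, 42, 704]);
translate([412, 849, 0]) cube([42, 42, 704]);
translate([945, 849, 0]) cube([42, 42, 704]);


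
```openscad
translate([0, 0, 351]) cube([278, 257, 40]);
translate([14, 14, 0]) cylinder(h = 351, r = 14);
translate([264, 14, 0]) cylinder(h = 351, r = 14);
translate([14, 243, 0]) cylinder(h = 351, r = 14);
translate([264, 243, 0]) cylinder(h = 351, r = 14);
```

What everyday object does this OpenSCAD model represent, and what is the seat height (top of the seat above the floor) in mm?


A stool. The seat height is 391 mm.

A 278×257×40 slab at z = 351 on four corner cylinders — a stool. The seat top is 351 + 40 = 391 mm.


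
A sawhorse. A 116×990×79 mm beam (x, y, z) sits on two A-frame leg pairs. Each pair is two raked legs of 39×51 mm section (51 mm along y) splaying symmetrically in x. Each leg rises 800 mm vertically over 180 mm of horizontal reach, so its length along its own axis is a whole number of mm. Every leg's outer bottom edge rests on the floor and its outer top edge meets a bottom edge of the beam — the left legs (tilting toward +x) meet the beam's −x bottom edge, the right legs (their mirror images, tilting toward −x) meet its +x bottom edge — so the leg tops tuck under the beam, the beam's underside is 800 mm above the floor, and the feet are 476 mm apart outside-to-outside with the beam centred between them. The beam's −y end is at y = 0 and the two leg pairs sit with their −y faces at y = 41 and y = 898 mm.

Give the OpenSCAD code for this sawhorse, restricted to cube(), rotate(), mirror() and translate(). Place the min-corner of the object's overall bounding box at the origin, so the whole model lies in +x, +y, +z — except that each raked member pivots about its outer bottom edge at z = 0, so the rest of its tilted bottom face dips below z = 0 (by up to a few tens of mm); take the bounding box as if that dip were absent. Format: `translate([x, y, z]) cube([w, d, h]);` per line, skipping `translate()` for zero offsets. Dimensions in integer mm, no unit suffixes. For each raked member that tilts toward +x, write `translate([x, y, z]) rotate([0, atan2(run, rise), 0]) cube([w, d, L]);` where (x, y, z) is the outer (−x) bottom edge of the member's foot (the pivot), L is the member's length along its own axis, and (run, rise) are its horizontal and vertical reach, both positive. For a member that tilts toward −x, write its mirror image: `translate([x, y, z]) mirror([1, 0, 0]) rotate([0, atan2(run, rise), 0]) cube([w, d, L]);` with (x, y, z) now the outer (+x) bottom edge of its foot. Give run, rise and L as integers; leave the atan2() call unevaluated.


translate([180, 0, 800]) cube([116, 990, 79]);
translate([0, 41, 0]) rotate([0, atan2(180, 800), 0]) cube([39, 51, 820]);
translate([476, 41, 0]) mirror([1, 0, 0]) rotate([0, atan2(180, 800), 0]) cube([39, 51, 820]);
translate([0, 898, 0]) rotate([0, atan2(180, 800), 0]) cube([39, 51, 820]);
translate([476, 898, 0]) mirror([1, 0, 0]) rotate([0, atan2(180, 800), 0]) cube([39, 51, 820]);


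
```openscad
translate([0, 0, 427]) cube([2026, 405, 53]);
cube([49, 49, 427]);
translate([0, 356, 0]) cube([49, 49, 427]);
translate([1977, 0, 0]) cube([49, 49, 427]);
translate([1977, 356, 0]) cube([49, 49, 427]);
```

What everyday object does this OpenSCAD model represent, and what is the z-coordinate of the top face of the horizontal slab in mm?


A bench. The seat-top height is 480 mm.

A long slab on four corner posts — a bench. The slab sits at z = 427 with thickness 53, so the top is 427 + 53 = 480 mm.


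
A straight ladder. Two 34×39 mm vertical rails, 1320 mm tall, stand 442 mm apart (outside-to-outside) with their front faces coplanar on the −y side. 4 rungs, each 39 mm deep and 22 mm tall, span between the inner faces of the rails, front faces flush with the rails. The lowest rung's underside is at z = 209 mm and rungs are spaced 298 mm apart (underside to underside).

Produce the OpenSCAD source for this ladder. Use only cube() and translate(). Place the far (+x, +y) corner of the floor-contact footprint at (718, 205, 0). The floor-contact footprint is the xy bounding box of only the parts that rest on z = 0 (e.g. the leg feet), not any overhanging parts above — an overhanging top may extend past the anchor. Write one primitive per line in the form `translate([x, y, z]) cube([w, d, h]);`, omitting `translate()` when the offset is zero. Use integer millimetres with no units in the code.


translate([276, 166, 0]) cube([34, 39, 1320]);
translate([684, 166, 0]) cube([34, 39, 1320]);
translate([310, 166, 209]) cube([374, 39, 22]);
translate([310, 166, 507]) cube([374, 39, 22]);
translate([310, 166, 805]) cube([374, 39, 22]);
translate([310, 166, 1103]) cube([374, 39, 22]);


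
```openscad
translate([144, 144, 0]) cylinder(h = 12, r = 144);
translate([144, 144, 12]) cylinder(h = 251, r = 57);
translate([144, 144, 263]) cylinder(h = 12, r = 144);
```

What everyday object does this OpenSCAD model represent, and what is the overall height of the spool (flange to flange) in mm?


A spool. The overall height is 275 mm.

Three coaxial cylinders, large–small–large — a spool. Two 12 mm flanges and a 251 mm core give 12 + 251 + 12 = 275 mm.


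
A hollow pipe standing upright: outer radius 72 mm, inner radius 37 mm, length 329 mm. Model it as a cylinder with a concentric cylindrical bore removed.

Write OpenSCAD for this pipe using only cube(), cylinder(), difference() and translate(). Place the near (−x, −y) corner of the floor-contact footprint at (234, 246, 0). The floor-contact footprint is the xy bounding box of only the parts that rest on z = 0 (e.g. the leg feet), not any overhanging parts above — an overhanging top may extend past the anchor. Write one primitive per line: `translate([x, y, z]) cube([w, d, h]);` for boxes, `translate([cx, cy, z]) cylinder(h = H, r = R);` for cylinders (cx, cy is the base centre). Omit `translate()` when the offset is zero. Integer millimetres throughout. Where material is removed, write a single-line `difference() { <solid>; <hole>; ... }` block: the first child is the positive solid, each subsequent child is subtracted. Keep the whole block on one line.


difference() { translate([306, 318, 0]) cylinder(h = 329, r = 72); translate([306, 318, 0]) cylinder(h = 329, r = 37); }


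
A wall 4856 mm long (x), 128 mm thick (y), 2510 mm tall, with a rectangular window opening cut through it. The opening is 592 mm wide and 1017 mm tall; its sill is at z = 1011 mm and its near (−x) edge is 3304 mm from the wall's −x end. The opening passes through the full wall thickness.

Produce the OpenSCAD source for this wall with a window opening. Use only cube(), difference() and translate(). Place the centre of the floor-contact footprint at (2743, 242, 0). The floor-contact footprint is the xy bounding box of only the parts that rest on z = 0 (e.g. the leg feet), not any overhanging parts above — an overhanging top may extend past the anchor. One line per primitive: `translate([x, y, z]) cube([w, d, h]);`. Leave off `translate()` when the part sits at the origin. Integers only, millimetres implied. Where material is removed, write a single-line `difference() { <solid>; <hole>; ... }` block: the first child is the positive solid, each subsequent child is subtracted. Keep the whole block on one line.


difference() { translate([315, 178, 0]) cube([4856, 128, 2510]); translate([3619, 178, 1011]) cube([592, 128, 1017]); }


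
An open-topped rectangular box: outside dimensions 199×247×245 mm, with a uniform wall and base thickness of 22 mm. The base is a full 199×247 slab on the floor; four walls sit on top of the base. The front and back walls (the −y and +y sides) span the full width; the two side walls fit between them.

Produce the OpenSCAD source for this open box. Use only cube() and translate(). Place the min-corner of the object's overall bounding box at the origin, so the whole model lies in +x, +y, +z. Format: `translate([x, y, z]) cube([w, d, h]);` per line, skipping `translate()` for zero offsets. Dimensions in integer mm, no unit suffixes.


cube([199, 247, 22]);
translate([0, 0, 22]) cube([199, 22, 223]);
translate([0, 225, 22]) cube([199, 22, 223]);
translate([0, 22, 22]) cube([22, 203, 223]);
translate([177, 22, 22]) cube([22, 203, 223]);


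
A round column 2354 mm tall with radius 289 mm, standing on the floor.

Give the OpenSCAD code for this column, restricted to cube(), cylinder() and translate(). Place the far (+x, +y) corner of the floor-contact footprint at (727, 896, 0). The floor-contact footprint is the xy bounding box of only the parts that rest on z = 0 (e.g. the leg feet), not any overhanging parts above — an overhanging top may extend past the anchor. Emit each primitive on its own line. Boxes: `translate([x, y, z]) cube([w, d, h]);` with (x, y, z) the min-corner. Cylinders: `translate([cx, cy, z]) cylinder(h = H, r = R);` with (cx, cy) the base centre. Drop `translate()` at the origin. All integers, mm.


translate([438, 607, 0]) cylinder(h = 2354, r = 289);


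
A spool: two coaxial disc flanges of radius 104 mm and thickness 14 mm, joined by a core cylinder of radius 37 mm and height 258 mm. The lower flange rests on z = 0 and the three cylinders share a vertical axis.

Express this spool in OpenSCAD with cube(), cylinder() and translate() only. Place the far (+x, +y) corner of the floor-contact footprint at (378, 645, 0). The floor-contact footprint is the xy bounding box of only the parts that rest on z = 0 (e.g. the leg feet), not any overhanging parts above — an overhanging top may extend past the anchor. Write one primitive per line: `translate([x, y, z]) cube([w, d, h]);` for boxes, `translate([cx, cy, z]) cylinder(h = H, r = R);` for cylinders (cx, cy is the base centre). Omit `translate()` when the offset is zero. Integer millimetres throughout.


translate([274, 541, 0]) cylinder(h = 14, r = 104);
translate([274, 541, 14]) cylinder(h = 258, r = 37);
translate([274, 541, 272]) cylinder(h = 14, r = 104);


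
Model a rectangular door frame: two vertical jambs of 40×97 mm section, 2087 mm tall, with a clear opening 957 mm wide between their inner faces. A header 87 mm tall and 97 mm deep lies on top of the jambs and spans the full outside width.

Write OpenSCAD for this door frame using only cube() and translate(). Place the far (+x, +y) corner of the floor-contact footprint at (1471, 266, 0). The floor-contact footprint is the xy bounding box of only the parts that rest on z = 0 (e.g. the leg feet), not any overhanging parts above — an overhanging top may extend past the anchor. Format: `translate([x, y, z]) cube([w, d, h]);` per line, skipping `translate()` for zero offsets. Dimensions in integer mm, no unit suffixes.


translate([434, 169, 0]) cube([40, 97, 2087]);
translate([1431, 169, 0]) cube([40, 97, 2087]);
translate([434, 169, 2087]) cube([1037, 97, 87]);


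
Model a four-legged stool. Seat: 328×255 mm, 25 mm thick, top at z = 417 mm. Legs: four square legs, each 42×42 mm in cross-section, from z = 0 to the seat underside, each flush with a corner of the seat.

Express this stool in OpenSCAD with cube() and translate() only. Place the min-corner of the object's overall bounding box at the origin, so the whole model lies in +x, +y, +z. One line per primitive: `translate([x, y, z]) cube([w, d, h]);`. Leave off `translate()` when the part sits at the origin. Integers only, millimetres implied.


translate([0, 0, 392]) cube([328, 255, 25]);
cube([42, 42, 392]);
translate([286, 0, 0]) cube([42, 42, 392]);
translate([0, 213, 0]) cube([42, 42, 392]);
translate([286, 213, 0]) cube([42, 42, 392]);


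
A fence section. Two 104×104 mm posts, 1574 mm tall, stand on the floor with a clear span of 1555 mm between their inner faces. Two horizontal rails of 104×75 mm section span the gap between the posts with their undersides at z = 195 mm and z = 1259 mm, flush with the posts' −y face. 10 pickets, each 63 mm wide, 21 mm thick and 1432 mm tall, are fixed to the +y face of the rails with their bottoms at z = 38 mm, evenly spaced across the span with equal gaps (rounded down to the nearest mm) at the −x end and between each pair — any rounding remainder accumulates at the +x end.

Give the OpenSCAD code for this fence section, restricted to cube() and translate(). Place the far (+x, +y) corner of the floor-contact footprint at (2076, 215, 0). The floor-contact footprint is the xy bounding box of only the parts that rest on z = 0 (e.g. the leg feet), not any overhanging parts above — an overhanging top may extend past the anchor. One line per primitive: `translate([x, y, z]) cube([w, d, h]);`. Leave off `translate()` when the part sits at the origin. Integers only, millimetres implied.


translate([313, 111, 0]) cube([104, 104, 1574]);
translate([1972, 111, 0]) cube([104, 104, 1574]);
translate([417, 111, 195]) cube([1555, 104, 75]);
translate([417, 111, 1259]) cube([1555, 104, 75]);
translate([501, 215, 38]) cube([63, 21, 1432]);
translate([648, 215, 38]) cube([63, 21, 1432]);
translate([795, 215, 38]) cube([63, 21, 1432]);
translate([942, 215, 38]) cube([63, 21, 1432]);
translate([1089, 215, 38]) cube([63, 21, 1432]);
translate([1236, 215, 38]) cube([63, 21, 1432]);
translate([1383, 215, 38]) cube([63, 21, 1432]);
translate([1530, 215, 38]) cube([63, 21, 1432]);
translate([1677, 215, 38]) cube([63, 21, 1432]);
translate([1824, 215, 38]) cube([63, 21, 1432]);


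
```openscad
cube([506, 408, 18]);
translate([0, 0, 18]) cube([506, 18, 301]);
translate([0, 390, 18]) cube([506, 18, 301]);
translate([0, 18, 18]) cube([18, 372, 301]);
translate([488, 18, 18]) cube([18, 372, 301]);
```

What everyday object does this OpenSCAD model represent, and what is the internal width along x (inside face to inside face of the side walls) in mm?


An open box. The internal width is 470 mm.

A 506×408 base slab with four walls standing on it — an open box. The base is 506 mm wide and the walls are 18 mm thick, so the internal width is 506 − 2 × 18 = 470 mm.


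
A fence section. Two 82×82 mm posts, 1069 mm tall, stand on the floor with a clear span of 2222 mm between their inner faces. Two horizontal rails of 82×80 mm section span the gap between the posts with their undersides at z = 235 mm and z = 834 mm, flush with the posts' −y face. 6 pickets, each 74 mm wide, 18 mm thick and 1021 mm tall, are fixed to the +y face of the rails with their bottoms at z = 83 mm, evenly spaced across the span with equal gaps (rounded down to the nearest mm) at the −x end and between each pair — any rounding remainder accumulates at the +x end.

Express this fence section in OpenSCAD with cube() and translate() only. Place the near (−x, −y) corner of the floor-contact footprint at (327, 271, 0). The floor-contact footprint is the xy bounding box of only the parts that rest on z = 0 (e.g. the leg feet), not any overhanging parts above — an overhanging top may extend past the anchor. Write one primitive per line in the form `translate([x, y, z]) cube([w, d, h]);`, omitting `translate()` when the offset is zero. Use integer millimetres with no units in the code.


translate([327, 271, 0]) cube([82, 82, 1069]);
translate([2631, 271, 0]) cube([82, 82, 1069]);
translate([409, 271, 235]) cube([2222, 82, 80]);
translate([409, 271, 834]) cube([2222, 82, 80]);
translate([663, 353, 83]) cube([74, 18, 1021]);
translate([991, 353, 83]) cube([74, 18, 1021]);
translate([1319, 353, 83]) cube([74, 18, 1021]);
translate([1647, 353, 83]) cube([74, 18, 1021]);
translate([1975, 353, 83]) cube([74, 18, 1021]);
translate([2303, 353, 83]) cube([74, 18, 1021]);
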